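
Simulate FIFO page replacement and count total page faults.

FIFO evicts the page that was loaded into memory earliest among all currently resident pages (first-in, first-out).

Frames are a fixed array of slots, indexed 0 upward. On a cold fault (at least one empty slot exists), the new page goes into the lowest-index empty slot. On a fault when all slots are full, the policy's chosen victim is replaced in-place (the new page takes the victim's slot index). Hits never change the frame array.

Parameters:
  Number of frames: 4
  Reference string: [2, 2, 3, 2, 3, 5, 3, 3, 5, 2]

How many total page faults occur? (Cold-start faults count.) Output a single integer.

Answer: 3

Derivation:
Step 0: ref 2 → FAULT, frames=[2,-,-,-]
Step 1: ref 2 → HIT, frames=[2,-,-,-]
Step 2: ref 3 → FAULT, frames=[2,3,-,-]
Step 3: ref 2 → HIT, frames=[2,3,-,-]
Step 4: ref 3 → HIT, frames=[2,3,-,-]
Step 5: ref 5 → FAULT, frames=[2,3,5,-]
Step 6: ref 3 → HIT, frames=[2,3,5,-]
Step 7: ref 3 → HIT, frames=[2,3,5,-]
Step 8: ref 5 → HIT, frames=[2,3,5,-]
Step 9: ref 2 → HIT, frames=[2,3,5,-]
Total faults: 3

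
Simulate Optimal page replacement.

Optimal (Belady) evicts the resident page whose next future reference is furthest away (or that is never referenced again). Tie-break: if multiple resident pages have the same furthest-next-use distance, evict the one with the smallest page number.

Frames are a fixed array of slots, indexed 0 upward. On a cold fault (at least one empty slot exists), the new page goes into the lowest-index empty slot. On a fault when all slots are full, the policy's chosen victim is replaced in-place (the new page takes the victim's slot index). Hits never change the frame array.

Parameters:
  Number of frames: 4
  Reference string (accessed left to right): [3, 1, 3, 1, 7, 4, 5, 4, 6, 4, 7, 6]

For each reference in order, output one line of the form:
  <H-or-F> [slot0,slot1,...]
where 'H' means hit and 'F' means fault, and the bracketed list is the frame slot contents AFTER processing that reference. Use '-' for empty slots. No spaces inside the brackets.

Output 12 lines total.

F [3,-,-,-]
F [3,1,-,-]
H [3,1,-,-]
H [3,1,-,-]
F [3,1,7,-]
F [3,1,7,4]
F [3,5,7,4]
H [3,5,7,4]
F [6,5,7,4]
H [6,5,7,4]
H [6,5,7,4]
H [6,5,7,4]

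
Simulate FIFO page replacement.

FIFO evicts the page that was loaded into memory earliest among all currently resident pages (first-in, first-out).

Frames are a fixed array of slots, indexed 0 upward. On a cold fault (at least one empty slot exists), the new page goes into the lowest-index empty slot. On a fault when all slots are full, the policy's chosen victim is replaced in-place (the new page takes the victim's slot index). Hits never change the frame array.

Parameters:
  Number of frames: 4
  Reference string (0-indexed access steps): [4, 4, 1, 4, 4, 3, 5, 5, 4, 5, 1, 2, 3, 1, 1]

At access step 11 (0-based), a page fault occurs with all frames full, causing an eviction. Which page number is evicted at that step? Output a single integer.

Answer: 4

Derivation:
Step 0: ref 4 -> FAULT, frames=[4,-,-,-]
Step 1: ref 4 -> HIT, frames=[4,-,-,-]
Step 2: ref 1 -> FAULT, frames=[4,1,-,-]
Step 3: ref 4 -> HIT, frames=[4,1,-,-]
Step 4: ref 4 -> HIT, frames=[4,1,-,-]
Step 5: ref 3 -> FAULT, frames=[4,1,3,-]
Step 6: ref 5 -> FAULT, frames=[4,1,3,5]
Step 7: ref 5 -> HIT, frames=[4,1,3,5]
Step 8: ref 4 -> HIT, frames=[4,1,3,5]
Step 9: ref 5 -> HIT, frames=[4,1,3,5]
Step 10: ref 1 -> HIT, frames=[4,1,3,5]
Step 11: ref 2 -> FAULT, evict 4, frames=[2,1,3,5]
At step 11: evicted page 4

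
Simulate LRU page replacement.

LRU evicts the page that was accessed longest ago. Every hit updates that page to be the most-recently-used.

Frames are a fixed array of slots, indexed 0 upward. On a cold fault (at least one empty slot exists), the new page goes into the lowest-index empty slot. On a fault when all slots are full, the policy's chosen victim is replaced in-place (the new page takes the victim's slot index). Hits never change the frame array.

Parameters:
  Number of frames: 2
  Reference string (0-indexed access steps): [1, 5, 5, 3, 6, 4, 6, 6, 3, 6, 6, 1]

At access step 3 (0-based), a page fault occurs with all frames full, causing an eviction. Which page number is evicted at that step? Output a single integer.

Answer: 1

Derivation:
Step 0: ref 1 -> FAULT, frames=[1,-]
Step 1: ref 5 -> FAULT, frames=[1,5]
Step 2: ref 5 -> HIT, frames=[1,5]
Step 3: ref 3 -> FAULT, evict 1, frames=[3,5]
At step 3: evicted page 1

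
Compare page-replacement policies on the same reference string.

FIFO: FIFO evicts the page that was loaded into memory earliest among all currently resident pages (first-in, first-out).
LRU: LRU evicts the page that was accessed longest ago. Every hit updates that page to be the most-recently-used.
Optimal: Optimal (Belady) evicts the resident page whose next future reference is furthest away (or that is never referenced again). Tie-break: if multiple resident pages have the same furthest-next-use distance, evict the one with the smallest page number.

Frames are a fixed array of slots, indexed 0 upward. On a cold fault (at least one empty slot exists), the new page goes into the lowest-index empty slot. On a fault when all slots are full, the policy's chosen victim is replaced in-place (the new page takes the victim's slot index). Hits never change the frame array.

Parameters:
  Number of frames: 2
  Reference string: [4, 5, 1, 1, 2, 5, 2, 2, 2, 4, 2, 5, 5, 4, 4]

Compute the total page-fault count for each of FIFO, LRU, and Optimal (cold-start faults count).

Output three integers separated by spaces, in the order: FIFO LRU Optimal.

--- FIFO ---
  step 0: ref 4 -> FAULT, frames=[4,-] (faults so far: 1)
  step 1: ref 5 -> FAULT, frames=[4,5] (faults so far: 2)
  step 2: ref 1 -> FAULT, evict 4, frames=[1,5] (faults so far: 3)
  step 3: ref 1 -> HIT, frames=[1,5] (faults so far: 3)
  step 4: ref 2 -> FAULT, evict 5, frames=[1,2] (faults so far: 4)
  step 5: ref 5 -> FAULT, evict 1, frames=[5,2] (faults so far: 5)
  step 6: ref 2 -> HIT, frames=[5,2] (faults so far: 5)
  step 7: ref 2 -> HIT, frames=[5,2] (faults so far: 5)
  step 8: ref 2 -> HIT, frames=[5,2] (faults so far: 5)
  step 9: ref 4 -> FAULT, evict 2, frames=[5,4] (faults so far: 6)
  step 10: ref 2 -> FAULT, evict 5, frames=[2,4] (faults so far: 7)
  step 11: ref 5 -> FAULT, evict 4, frames=[2,5] (faults so far: 8)
  step 12: ref 5 -> HIT, frames=[2,5] (faults so far: 8)
  step 13: ref 4 -> FAULT, evict 2, frames=[4,5] (faults so far: 9)
  step 14: ref 4 -> HIT, frames=[4,5] (faults so far: 9)
  FIFO total faults: 9
--- LRU ---
  step 0: ref 4 -> FAULT, frames=[4,-] (faults so far: 1)
  step 1: ref 5 -> FAULT, frames=[4,5] (faults so far: 2)
  step 2: ref 1 -> FAULT, evict 4, frames=[1,5] (faults so far: 3)
  step 3: ref 1 -> HIT, frames=[1,5] (faults so far: 3)
  step 4: ref 2 -> FAULT, evict 5, frames=[1,2] (faults so far: 4)
  step 5: ref 5 -> FAULT, evict 1, frames=[5,2] (faults so far: 5)
  step 6: ref 2 -> HIT, frames=[5,2] (faults so far: 5)
  step 7: ref 2 -> HIT, frames=[5,2] (faults so far: 5)
  step 8: ref 2 -> HIT, frames=[5,2] (faults so far: 5)
  step 9: ref 4 -> FAULT, evict 5, frames=[4,2] (faults so far: 6)
  step 10: ref 2 -> HIT, frames=[4,2] (faults so far: 6)
  step 11: ref 5 -> FAULT, evict 4, frames=[5,2] (faults so far: 7)
  step 12: ref 5 -> HIT, frames=[5,2] (faults so far: 7)
  step 13: ref 4 -> FAULT, evict 2, frames=[5,4] (faults so far: 8)
  step 14: ref 4 -> HIT, frames=[5,4] (faults so far: 8)
  LRU total faults: 8
--- Optimal ---
  step 0: ref 4 -> FAULT, frames=[4,-] (faults so far: 1)
  step 1: ref 5 -> FAULT, frames=[4,5] (faults so far: 2)
  step 2: ref 1 -> FAULT, evict 4, frames=[1,5] (faults so far: 3)
  step 3: ref 1 -> HIT, frames=[1,5] (faults so far: 3)
  step 4: ref 2 -> FAULT, evict 1, frames=[2,5] (faults so far: 4)
  step 5: ref 5 -> HIT, frames=[2,5] (faults so far: 4)
  step 6: ref 2 -> HIT, frames=[2,5] (faults so far: 4)
  step 7: ref 2 -> HIT, frames=[2,5] (faults so far: 4)
  step 8: ref 2 -> HIT, frames=[2,5] (faults so far: 4)
  step 9: ref 4 -> FAULT, evict 5, frames=[2,4] (faults so far: 5)
  step 10: ref 2 -> HIT, frames=[2,4] (faults so far: 5)
  step 11: ref 5 -> FAULT, evict 2, frames=[5,4] (faults so far: 6)
  step 12: ref 5 -> HIT, frames=[5,4] (faults so far: 6)
  step 13: ref 4 -> HIT, frames=[5,4] (faults so far: 6)
  step 14: ref 4 -> HIT, frames=[5,4] (faults so far: 6)
  Optimal total faults: 6

Answer: 9 8 6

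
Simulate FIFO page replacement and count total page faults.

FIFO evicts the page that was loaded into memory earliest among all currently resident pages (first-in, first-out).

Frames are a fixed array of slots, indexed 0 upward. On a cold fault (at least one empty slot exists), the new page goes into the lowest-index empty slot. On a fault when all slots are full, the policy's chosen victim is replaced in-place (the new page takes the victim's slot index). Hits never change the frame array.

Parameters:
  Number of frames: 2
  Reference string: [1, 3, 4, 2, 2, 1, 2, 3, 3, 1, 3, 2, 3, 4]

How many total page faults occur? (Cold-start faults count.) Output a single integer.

Answer: 8

Derivation:
Step 0: ref 1 → FAULT, frames=[1,-]
Step 1: ref 3 → FAULT, frames=[1,3]
Step 2: ref 4 → FAULT (evict 1), frames=[4,3]
Step 3: ref 2 → FAULT (evict 3), frames=[4,2]
Step 4: ref 2 → HIT, frames=[4,2]
Step 5: ref 1 → FAULT (evict 4), frames=[1,2]
Step 6: ref 2 → HIT, frames=[1,2]
Step 7: ref 3 → FAULT (evict 2), frames=[1,3]
Step 8: ref 3 → HIT, frames=[1,3]
Step 9: ref 1 → HIT, frames=[1,3]
Step 10: ref 3 → HIT, frames=[1,3]
Step 11: ref 2 → FAULT (evict 1), frames=[2,3]
Step 12: ref 3 → HIT, frames=[2,3]
Step 13: ref 4 → FAULT (evict 3), frames=[2,4]
Total faults: 8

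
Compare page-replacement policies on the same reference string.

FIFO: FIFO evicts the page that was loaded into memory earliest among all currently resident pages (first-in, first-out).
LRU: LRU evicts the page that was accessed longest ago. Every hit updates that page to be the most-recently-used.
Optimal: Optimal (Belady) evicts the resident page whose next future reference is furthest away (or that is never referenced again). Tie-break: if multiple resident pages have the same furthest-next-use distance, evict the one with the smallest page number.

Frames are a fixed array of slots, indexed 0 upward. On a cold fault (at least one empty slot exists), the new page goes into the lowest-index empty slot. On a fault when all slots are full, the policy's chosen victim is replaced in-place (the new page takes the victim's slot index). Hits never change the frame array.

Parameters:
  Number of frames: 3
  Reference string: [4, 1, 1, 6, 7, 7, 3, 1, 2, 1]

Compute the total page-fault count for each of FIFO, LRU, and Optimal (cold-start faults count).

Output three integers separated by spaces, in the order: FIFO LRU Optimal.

--- FIFO ---
  step 0: ref 4 -> FAULT, frames=[4,-,-] (faults so far: 1)
  step 1: ref 1 -> FAULT, frames=[4,1,-] (faults so far: 2)
  step 2: ref 1 -> HIT, frames=[4,1,-] (faults so far: 2)
  step 3: ref 6 -> FAULT, frames=[4,1,6] (faults so far: 3)
  step 4: ref 7 -> FAULT, evict 4, frames=[7,1,6] (faults so far: 4)
  step 5: ref 7 -> HIT, frames=[7,1,6] (faults so far: 4)
  step 6: ref 3 -> FAULT, evict 1, frames=[7,3,6] (faults so far: 5)
  step 7: ref 1 -> FAULT, evict 6, frames=[7,3,1] (faults so far: 6)
  step 8: ref 2 -> FAULT, evict 7, frames=[2,3,1] (faults so far: 7)
  step 9: ref 1 -> HIT, frames=[2,3,1] (faults so far: 7)
  FIFO total faults: 7
--- LRU ---
  step 0: ref 4 -> FAULT, frames=[4,-,-] (faults so far: 1)
  step 1: ref 1 -> FAULT, frames=[4,1,-] (faults so far: 2)
  step 2: ref 1 -> HIT, frames=[4,1,-] (faults so far: 2)
  step 3: ref 6 -> FAULT, frames=[4,1,6] (faults so far: 3)
  step 4: ref 7 -> FAULT, evict 4, frames=[7,1,6] (faults so far: 4)
  step 5: ref 7 -> HIT, frames=[7,1,6] (faults so far: 4)
  step 6: ref 3 -> FAULT, evict 1, frames=[7,3,6] (faults so far: 5)
  step 7: ref 1 -> FAULT, evict 6, frames=[7,3,1] (faults so far: 6)
  step 8: ref 2 -> FAULT, evict 7, frames=[2,3,1] (faults so far: 7)
  step 9: ref 1 -> HIT, frames=[2,3,1] (faults so far: 7)
  LRU total faults: 7
--- Optimal ---
  step 0: ref 4 -> FAULT, frames=[4,-,-] (faults so far: 1)
  step 1: ref 1 -> FAULT, frames=[4,1,-] (faults so far: 2)
  step 2: ref 1 -> HIT, frames=[4,1,-] (faults so far: 2)
  step 3: ref 6 -> FAULT, frames=[4,1,6] (faults so far: 3)
  step 4: ref 7 -> FAULT, evict 4, frames=[7,1,6] (faults so far: 4)
  step 5: ref 7 -> HIT, frames=[7,1,6] (faults so far: 4)
  step 6: ref 3 -> FAULT, evict 6, frames=[7,1,3] (faults so far: 5)
  step 7: ref 1 -> HIT, frames=[7,1,3] (faults so far: 5)
  step 8: ref 2 -> FAULT, evict 3, frames=[7,1,2] (faults so far: 6)
  step 9: ref 1 -> HIT, frames=[7,1,2] (faults so far: 6)
  Optimal total faults: 6

Answer: 7 7 6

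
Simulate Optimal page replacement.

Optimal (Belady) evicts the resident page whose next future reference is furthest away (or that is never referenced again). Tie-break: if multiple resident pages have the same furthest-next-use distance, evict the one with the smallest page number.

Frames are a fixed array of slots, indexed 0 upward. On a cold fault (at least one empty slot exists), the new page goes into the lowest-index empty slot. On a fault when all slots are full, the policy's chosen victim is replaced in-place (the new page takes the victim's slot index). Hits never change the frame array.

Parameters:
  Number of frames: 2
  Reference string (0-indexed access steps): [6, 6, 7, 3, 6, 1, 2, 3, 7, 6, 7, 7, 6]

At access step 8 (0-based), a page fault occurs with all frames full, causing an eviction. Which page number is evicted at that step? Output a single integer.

Step 0: ref 6 -> FAULT, frames=[6,-]
Step 1: ref 6 -> HIT, frames=[6,-]
Step 2: ref 7 -> FAULT, frames=[6,7]
Step 3: ref 3 -> FAULT, evict 7, frames=[6,3]
Step 4: ref 6 -> HIT, frames=[6,3]
Step 5: ref 1 -> FAULT, evict 6, frames=[1,3]
Step 6: ref 2 -> FAULT, evict 1, frames=[2,3]
Step 7: ref 3 -> HIT, frames=[2,3]
Step 8: ref 7 -> FAULT, evict 2, frames=[7,3]
At step 8: evicted page 2

Answer: 2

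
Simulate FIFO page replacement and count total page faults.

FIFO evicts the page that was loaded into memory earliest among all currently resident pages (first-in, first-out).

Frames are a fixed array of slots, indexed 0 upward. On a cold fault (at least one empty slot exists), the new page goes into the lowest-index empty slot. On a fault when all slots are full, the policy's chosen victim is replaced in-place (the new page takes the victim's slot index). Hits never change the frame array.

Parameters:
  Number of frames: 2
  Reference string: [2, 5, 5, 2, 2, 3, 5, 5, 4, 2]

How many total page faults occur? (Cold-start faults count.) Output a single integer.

Step 0: ref 2 → FAULT, frames=[2,-]
Step 1: ref 5 → FAULT, frames=[2,5]
Step 2: ref 5 → HIT, frames=[2,5]
Step 3: ref 2 → HIT, frames=[2,5]
Step 4: ref 2 → HIT, frames=[2,5]
Step 5: ref 3 → FAULT (evict 2), frames=[3,5]
Step 6: ref 5 → HIT, frames=[3,5]
Step 7: ref 5 → HIT, frames=[3,5]
Step 8: ref 4 → FAULT (evict 5), frames=[3,4]
Step 9: ref 2 → FAULT (evict 3), frames=[2,4]
Total faults: 5

Answer: 5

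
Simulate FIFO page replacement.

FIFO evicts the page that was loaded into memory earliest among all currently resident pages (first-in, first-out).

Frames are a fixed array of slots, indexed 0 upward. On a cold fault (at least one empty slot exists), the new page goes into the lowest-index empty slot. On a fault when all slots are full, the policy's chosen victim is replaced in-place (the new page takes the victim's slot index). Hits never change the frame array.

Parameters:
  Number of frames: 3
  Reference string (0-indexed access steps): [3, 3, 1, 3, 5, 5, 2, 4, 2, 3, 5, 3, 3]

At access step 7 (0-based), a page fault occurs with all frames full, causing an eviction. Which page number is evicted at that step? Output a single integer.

Answer: 1

Derivation:
Step 0: ref 3 -> FAULT, frames=[3,-,-]
Step 1: ref 3 -> HIT, frames=[3,-,-]
Step 2: ref 1 -> FAULT, frames=[3,1,-]
Step 3: ref 3 -> HIT, frames=[3,1,-]
Step 4: ref 5 -> FAULT, frames=[3,1,5]
Step 5: ref 5 -> HIT, frames=[3,1,5]
Step 6: ref 2 -> FAULT, evict 3, frames=[2,1,5]
Step 7: ref 4 -> FAULT, evict 1, frames=[2,4,5]
At step 7: evicted page 1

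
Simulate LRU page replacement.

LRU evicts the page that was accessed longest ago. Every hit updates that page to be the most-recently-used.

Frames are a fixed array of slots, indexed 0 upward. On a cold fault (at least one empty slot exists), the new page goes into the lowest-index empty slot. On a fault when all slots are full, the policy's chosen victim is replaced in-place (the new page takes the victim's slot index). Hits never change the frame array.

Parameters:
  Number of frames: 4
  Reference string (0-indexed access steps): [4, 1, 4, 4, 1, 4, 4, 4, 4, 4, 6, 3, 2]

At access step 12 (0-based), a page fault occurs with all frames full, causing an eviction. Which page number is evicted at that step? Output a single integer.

Answer: 1

Derivation:
Step 0: ref 4 -> FAULT, frames=[4,-,-,-]
Step 1: ref 1 -> FAULT, frames=[4,1,-,-]
Step 2: ref 4 -> HIT, frames=[4,1,-,-]
Step 3: ref 4 -> HIT, frames=[4,1,-,-]
Step 4: ref 1 -> HIT, frames=[4,1,-,-]
Step 5: ref 4 -> HIT, frames=[4,1,-,-]
Step 6: ref 4 -> HIT, frames=[4,1,-,-]
Step 7: ref 4 -> HIT, frames=[4,1,-,-]
Step 8: ref 4 -> HIT, frames=[4,1,-,-]
Step 9: ref 4 -> HIT, frames=[4,1,-,-]
Step 10: ref 6 -> FAULT, frames=[4,1,6,-]
Step 11: ref 3 -> FAULT, frames=[4,1,6,3]
Step 12: ref 2 -> FAULT, evict 1, frames=[4,2,6,3]
At step 12: evicted page 1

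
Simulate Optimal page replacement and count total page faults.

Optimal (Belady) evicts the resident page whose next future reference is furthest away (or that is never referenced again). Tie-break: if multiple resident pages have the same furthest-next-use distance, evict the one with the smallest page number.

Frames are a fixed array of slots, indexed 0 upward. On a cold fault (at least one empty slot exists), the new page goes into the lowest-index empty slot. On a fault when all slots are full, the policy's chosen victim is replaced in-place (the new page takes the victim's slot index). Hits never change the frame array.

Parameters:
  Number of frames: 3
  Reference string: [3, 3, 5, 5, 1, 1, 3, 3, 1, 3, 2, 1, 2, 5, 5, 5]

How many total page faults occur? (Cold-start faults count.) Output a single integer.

Answer: 4

Derivation:
Step 0: ref 3 → FAULT, frames=[3,-,-]
Step 1: ref 3 → HIT, frames=[3,-,-]
Step 2: ref 5 → FAULT, frames=[3,5,-]
Step 3: ref 5 → HIT, frames=[3,5,-]
Step 4: ref 1 → FAULT, frames=[3,5,1]
Step 5: ref 1 → HIT, frames=[3,5,1]
Step 6: ref 3 → HIT, frames=[3,5,1]
Step 7: ref 3 → HIT, frames=[3,5,1]
Step 8: ref 1 → HIT, frames=[3,5,1]
Step 9: ref 3 → HIT, frames=[3,5,1]
Step 10: ref 2 → FAULT (evict 3), frames=[2,5,1]
Step 11: ref 1 → HIT, frames=[2,5,1]
Step 12: ref 2 → HIT, frames=[2,5,1]
Step 13: ref 5 → HIT, frames=[2,5,1]
Step 14: ref 5 → HIT, frames=[2,5,1]
Step 15: ref 5 → HIT, frames=[2,5,1]
Total faults: 4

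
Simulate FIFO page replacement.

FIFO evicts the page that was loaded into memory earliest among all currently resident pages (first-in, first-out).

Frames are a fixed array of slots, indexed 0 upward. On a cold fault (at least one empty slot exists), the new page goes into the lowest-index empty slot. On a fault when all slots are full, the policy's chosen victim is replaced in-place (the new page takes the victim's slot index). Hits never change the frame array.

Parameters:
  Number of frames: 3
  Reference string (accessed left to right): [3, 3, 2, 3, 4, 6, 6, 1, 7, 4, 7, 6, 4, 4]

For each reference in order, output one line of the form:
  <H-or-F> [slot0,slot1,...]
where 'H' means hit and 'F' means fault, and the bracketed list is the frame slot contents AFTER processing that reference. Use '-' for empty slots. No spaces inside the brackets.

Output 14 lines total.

F [3,-,-]
H [3,-,-]
F [3,2,-]
H [3,2,-]
F [3,2,4]
F [6,2,4]
H [6,2,4]
F [6,1,4]
F [6,1,7]
F [4,1,7]
H [4,1,7]
F [4,6,7]
H [4,6,7]
H [4,6,7]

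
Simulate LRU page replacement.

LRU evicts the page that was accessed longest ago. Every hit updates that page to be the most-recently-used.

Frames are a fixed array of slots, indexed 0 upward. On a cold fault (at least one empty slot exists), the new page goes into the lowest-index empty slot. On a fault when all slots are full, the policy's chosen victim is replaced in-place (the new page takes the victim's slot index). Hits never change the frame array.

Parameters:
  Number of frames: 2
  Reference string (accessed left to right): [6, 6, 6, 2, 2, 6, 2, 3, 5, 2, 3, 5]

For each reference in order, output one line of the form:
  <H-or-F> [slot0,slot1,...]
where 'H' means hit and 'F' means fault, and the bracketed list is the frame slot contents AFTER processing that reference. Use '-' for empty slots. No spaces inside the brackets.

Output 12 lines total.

F [6,-]
H [6,-]
H [6,-]
F [6,2]
H [6,2]
H [6,2]
H [6,2]
F [3,2]
F [3,5]
F [2,5]
F [2,3]
F [5,3]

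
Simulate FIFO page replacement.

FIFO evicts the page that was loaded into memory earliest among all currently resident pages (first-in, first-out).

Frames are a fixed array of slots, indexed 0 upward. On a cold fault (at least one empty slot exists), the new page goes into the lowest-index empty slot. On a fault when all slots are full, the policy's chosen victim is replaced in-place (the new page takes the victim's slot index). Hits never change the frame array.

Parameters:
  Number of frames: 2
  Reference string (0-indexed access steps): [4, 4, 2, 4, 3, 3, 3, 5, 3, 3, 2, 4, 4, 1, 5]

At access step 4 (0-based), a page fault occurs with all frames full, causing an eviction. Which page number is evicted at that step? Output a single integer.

Answer: 4

Derivation:
Step 0: ref 4 -> FAULT, frames=[4,-]
Step 1: ref 4 -> HIT, frames=[4,-]
Step 2: ref 2 -> FAULT, frames=[4,2]
Step 3: ref 4 -> HIT, frames=[4,2]
Step 4: ref 3 -> FAULT, evict 4, frames=[3,2]
At step 4: evicted page 4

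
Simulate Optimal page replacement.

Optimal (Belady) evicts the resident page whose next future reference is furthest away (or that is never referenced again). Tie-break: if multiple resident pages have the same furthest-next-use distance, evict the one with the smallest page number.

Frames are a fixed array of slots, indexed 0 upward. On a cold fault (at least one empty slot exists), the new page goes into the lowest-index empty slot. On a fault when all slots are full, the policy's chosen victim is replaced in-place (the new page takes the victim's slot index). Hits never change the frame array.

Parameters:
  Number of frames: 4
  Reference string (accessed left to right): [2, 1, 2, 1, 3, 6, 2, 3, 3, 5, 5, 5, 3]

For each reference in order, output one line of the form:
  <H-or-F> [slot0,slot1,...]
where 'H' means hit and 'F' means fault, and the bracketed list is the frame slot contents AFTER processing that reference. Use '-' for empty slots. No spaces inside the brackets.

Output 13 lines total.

F [2,-,-,-]
F [2,1,-,-]
H [2,1,-,-]
H [2,1,-,-]
F [2,1,3,-]
F [2,1,3,6]
H [2,1,3,6]
H [2,1,3,6]
H [2,1,3,6]
F [2,5,3,6]
H [2,5,3,6]
H [2,5,3,6]
H [2,5,3,6]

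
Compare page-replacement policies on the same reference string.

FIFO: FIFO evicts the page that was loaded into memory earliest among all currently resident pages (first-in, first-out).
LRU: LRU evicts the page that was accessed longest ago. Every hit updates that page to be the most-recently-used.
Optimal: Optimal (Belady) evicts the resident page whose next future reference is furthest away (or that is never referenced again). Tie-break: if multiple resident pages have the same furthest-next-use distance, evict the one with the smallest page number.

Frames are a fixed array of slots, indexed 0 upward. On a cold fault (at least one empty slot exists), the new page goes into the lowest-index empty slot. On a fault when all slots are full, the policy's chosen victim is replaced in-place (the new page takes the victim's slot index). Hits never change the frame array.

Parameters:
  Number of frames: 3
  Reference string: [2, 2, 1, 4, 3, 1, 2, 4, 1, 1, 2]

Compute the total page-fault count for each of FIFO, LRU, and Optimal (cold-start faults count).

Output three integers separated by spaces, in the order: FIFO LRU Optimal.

Answer: 6 6 5

Derivation:
--- FIFO ---
  step 0: ref 2 -> FAULT, frames=[2,-,-] (faults so far: 1)
  step 1: ref 2 -> HIT, frames=[2,-,-] (faults so far: 1)
  step 2: ref 1 -> FAULT, frames=[2,1,-] (faults so far: 2)
  step 3: ref 4 -> FAULT, frames=[2,1,4] (faults so far: 3)
  step 4: ref 3 -> FAULT, evict 2, frames=[3,1,4] (faults so far: 4)
  step 5: ref 1 -> HIT, frames=[3,1,4] (faults so far: 4)
  step 6: ref 2 -> FAULT, evict 1, frames=[3,2,4] (faults so far: 5)
  step 7: ref 4 -> HIT, frames=[3,2,4] (faults so far: 5)
  step 8: ref 1 -> FAULT, evict 4, frames=[3,2,1] (faults so far: 6)
  step 9: ref 1 -> HIT, frames=[3,2,1] (faults so far: 6)
  step 10: ref 2 -> HIT, frames=[3,2,1] (faults so far: 6)
  FIFO total faults: 6
--- LRU ---
  step 0: ref 2 -> FAULT, frames=[2,-,-] (faults so far: 1)
  step 1: ref 2 -> HIT, frames=[2,-,-] (faults so far: 1)
  step 2: ref 1 -> FAULT, frames=[2,1,-] (faults so far: 2)
  step 3: ref 4 -> FAULT, frames=[2,1,4] (faults so far: 3)
  step 4: ref 3 -> FAULT, evict 2, frames=[3,1,4] (faults so far: 4)
  step 5: ref 1 -> HIT, frames=[3,1,4] (faults so far: 4)
  step 6: ref 2 -> FAULT, evict 4, frames=[3,1,2] (faults so far: 5)
  step 7: ref 4 -> FAULT, evict 3, frames=[4,1,2] (faults so far: 6)
  step 8: ref 1 -> HIT, frames=[4,1,2] (faults so far: 6)
  step 9: ref 1 -> HIT, frames=[4,1,2] (faults so far: 6)
  step 10: ref 2 -> HIT, frames=[4,1,2] (faults so far: 6)
  LRU total faults: 6
--- Optimal ---
  step 0: ref 2 -> FAULT, frames=[2,-,-] (faults so far: 1)
  step 1: ref 2 -> HIT, frames=[2,-,-] (faults so far: 1)
  step 2: ref 1 -> FAULT, frames=[2,1,-] (faults so far: 2)
  step 3: ref 4 -> FAULT, frames=[2,1,4] (faults so far: 3)
  step 4: ref 3 -> FAULT, evict 4, frames=[2,1,3] (faults so far: 4)
  step 5: ref 1 -> HIT, frames=[2,1,3] (faults so far: 4)
  step 6: ref 2 -> HIT, frames=[2,1,3] (faults so far: 4)
  step 7: ref 4 -> FAULT, evict 3, frames=[2,1,4] (faults so far: 5)
  step 8: ref 1 -> HIT, frames=[2,1,4] (faults so far: 5)
  step 9: ref 1 -> HIT, frames=[2,1,4] (faults so far: 5)
  step 10: ref 2 -> HIT, frames=[2,1,4] (faults so far: 5)
  Optimal total faults: 5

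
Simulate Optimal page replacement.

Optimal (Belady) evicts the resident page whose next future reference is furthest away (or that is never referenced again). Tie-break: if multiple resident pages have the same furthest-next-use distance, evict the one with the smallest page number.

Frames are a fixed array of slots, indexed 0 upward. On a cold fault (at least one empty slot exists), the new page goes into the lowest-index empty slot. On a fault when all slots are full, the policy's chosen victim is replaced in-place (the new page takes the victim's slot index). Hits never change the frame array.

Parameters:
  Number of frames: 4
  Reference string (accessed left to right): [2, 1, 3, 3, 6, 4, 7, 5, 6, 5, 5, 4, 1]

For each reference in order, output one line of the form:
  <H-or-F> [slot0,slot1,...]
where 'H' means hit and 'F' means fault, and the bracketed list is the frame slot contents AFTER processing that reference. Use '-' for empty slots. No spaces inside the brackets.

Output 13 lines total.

F [2,-,-,-]
F [2,1,-,-]
F [2,1,3,-]
H [2,1,3,-]
F [2,1,3,6]
F [4,1,3,6]
F [4,1,7,6]
F [4,1,5,6]
H [4,1,5,6]
H [4,1,5,6]
H [4,1,5,6]
H [4,1,5,6]
H [4,1,5,6]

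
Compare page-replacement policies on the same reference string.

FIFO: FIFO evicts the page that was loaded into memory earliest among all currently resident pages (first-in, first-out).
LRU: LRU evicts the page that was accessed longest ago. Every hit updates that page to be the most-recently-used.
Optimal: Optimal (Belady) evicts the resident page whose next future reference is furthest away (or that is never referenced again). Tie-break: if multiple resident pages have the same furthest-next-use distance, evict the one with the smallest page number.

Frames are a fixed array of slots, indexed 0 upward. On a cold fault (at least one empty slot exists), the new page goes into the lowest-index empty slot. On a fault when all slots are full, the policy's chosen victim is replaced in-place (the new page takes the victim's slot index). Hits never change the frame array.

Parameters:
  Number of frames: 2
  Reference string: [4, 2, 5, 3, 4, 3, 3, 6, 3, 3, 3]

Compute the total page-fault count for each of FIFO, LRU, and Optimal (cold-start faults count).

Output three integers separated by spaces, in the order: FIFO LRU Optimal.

Answer: 7 6 5

Derivation:
--- FIFO ---
  step 0: ref 4 -> FAULT, frames=[4,-] (faults so far: 1)
  step 1: ref 2 -> FAULT, frames=[4,2] (faults so far: 2)
  step 2: ref 5 -> FAULT, evict 4, frames=[5,2] (faults so far: 3)
  step 3: ref 3 -> FAULT, evict 2, frames=[5,3] (faults so far: 4)
  step 4: ref 4 -> FAULT, evict 5, frames=[4,3] (faults so far: 5)
  step 5: ref 3 -> HIT, frames=[4,3] (faults so far: 5)
  step 6: ref 3 -> HIT, frames=[4,3] (faults so far: 5)
  step 7: ref 6 -> FAULT, evict 3, frames=[4,6] (faults so far: 6)
  step 8: ref 3 -> FAULT, evict 4, frames=[3,6] (faults so far: 7)
  step 9: ref 3 -> HIT, frames=[3,6] (faults so far: 7)
  step 10: ref 3 -> HIT, frames=[3,6] (faults so far: 7)
  FIFO total faults: 7
--- LRU ---
  step 0: ref 4 -> FAULT, frames=[4,-] (faults so far: 1)
  step 1: ref 2 -> FAULT, frames=[4,2] (faults so far: 2)
  step 2: ref 5 -> FAULT, evict 4, frames=[5,2] (faults so far: 3)
  step 3: ref 3 -> FAULT, evict 2, frames=[5,3] (faults so far: 4)
  step 4: ref 4 -> FAULT, evict 5, frames=[4,3] (faults so far: 5)
  step 5: ref 3 -> HIT, frames=[4,3] (faults so far: 5)
  step 6: ref 3 -> HIT, frames=[4,3] (faults so far: 5)
  step 7: ref 6 -> FAULT, evict 4, frames=[6,3] (faults so far: 6)
  step 8: ref 3 -> HIT, frames=[6,3] (faults so far: 6)
  step 9: ref 3 -> HIT, frames=[6,3] (faults so far: 6)
  step 10: ref 3 -> HIT, frames=[6,3] (faults so far: 6)
  LRU total faults: 6
--- Optimal ---
  step 0: ref 4 -> FAULT, frames=[4,-] (faults so far: 1)
  step 1: ref 2 -> FAULT, frames=[4,2] (faults so far: 2)
  step 2: ref 5 -> FAULT, evict 2, frames=[4,5] (faults so far: 3)
  step 3: ref 3 -> FAULT, evict 5, frames=[4,3] (faults so far: 4)
  step 4: ref 4 -> HIT, frames=[4,3] (faults so far: 4)
  step 5: ref 3 -> HIT, frames=[4,3] (faults so far: 4)
  step 6: ref 3 -> HIT, frames=[4,3] (faults so far: 4)
  step 7: ref 6 -> FAULT, evict 4, frames=[6,3] (faults so far: 5)
  step 8: ref 3 -> HIT, frames=[6,3] (faults so far: 5)
  step 9: ref 3 -> HIT, frames=[6,3] (faults so far: 5)
  step 10: ref 3 -> HIT, frames=[6,3] (faults so far: 5)
  Optimal total faults: 5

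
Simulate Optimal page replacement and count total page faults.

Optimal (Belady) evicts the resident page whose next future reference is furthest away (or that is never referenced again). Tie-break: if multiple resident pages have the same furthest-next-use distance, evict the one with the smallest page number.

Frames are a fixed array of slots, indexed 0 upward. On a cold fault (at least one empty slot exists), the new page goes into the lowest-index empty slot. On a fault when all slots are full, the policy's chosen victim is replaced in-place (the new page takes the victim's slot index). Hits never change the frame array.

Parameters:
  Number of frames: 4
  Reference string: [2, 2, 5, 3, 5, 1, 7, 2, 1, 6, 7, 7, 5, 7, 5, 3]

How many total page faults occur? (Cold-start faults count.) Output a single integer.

Step 0: ref 2 → FAULT, frames=[2,-,-,-]
Step 1: ref 2 → HIT, frames=[2,-,-,-]
Step 2: ref 5 → FAULT, frames=[2,5,-,-]
Step 3: ref 3 → FAULT, frames=[2,5,3,-]
Step 4: ref 5 → HIT, frames=[2,5,3,-]
Step 5: ref 1 → FAULT, frames=[2,5,3,1]
Step 6: ref 7 → FAULT (evict 3), frames=[2,5,7,1]
Step 7: ref 2 → HIT, frames=[2,5,7,1]
Step 8: ref 1 → HIT, frames=[2,5,7,1]
Step 9: ref 6 → FAULT (evict 1), frames=[2,5,7,6]
Step 10: ref 7 → HIT, frames=[2,5,7,6]
Step 11: ref 7 → HIT, frames=[2,5,7,6]
Step 12: ref 5 → HIT, frames=[2,5,7,6]
Step 13: ref 7 → HIT, frames=[2,5,7,6]
Step 14: ref 5 → HIT, frames=[2,5,7,6]
Step 15: ref 3 → FAULT (evict 2), frames=[3,5,7,6]
Total faults: 7

Answer: 7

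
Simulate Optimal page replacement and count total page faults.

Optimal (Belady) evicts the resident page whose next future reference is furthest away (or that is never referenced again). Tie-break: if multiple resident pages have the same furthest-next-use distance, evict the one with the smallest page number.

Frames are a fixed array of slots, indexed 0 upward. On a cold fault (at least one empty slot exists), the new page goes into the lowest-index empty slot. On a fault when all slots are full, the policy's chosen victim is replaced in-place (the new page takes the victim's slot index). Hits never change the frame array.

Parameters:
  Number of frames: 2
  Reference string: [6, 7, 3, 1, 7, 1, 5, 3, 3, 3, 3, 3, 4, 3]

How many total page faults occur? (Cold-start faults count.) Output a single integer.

Step 0: ref 6 → FAULT, frames=[6,-]
Step 1: ref 7 → FAULT, frames=[6,7]
Step 2: ref 3 → FAULT (evict 6), frames=[3,7]
Step 3: ref 1 → FAULT (evict 3), frames=[1,7]
Step 4: ref 7 → HIT, frames=[1,7]
Step 5: ref 1 → HIT, frames=[1,7]
Step 6: ref 5 → FAULT (evict 1), frames=[5,7]
Step 7: ref 3 → FAULT (evict 5), frames=[3,7]
Step 8: ref 3 → HIT, frames=[3,7]
Step 9: ref 3 → HIT, frames=[3,7]
Step 10: ref 3 → HIT, frames=[3,7]
Step 11: ref 3 → HIT, frames=[3,7]
Step 12: ref 4 → FAULT (evict 7), frames=[3,4]
Step 13: ref 3 → HIT, frames=[3,4]
Total faults: 7

Answer: 7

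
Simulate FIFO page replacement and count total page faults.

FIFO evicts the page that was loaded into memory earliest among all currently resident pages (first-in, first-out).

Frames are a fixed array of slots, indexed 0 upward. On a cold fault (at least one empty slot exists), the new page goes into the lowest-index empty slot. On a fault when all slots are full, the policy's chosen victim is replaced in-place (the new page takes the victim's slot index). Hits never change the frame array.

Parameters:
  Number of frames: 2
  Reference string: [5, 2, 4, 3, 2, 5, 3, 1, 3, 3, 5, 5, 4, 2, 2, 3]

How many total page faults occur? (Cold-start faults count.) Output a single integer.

Answer: 12

Derivation:
Step 0: ref 5 → FAULT, frames=[5,-]
Step 1: ref 2 → FAULT, frames=[5,2]
Step 2: ref 4 → FAULT (evict 5), frames=[4,2]
Step 3: ref 3 → FAULT (evict 2), frames=[4,3]
Step 4: ref 2 → FAULT (evict 4), frames=[2,3]
Step 5: ref 5 → FAULT (evict 3), frames=[2,5]
Step 6: ref 3 → FAULT (evict 2), frames=[3,5]
Step 7: ref 1 → FAULT (evict 5), frames=[3,1]
Step 8: ref 3 → HIT, frames=[3,1]
Step 9: ref 3 → HIT, frames=[3,1]
Step 10: ref 5 → FAULT (evict 3), frames=[5,1]
Step 11: ref 5 → HIT, frames=[5,1]
Step 12: ref 4 → FAULT (evict 1), frames=[5,4]
Step 13: ref 2 → FAULT (evict 5), frames=[2,4]
Step 14: ref 2 → HIT, frames=[2,4]
Step 15: ref 3 → FAULT (evict 4), frames=[2,3]
Total faults: 12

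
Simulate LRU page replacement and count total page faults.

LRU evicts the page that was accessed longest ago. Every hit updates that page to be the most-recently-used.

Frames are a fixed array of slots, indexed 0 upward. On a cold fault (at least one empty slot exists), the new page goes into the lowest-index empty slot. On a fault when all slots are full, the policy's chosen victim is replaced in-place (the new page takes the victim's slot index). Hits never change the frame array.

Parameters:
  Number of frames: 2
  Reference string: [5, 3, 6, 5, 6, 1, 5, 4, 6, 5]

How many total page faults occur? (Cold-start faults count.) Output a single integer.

Answer: 9

Derivation:
Step 0: ref 5 → FAULT, frames=[5,-]
Step 1: ref 3 → FAULT, frames=[5,3]
Step 2: ref 6 → FAULT (evict 5), frames=[6,3]
Step 3: ref 5 → FAULT (evict 3), frames=[6,5]
Step 4: ref 6 → HIT, frames=[6,5]
Step 5: ref 1 → FAULT (evict 5), frames=[6,1]
Step 6: ref 5 → FAULT (evict 6), frames=[5,1]
Step 7: ref 4 → FAULT (evict 1), frames=[5,4]
Step 8: ref 6 → FAULT (evict 5), frames=[6,4]
Step 9: ref 5 → FAULT (evict 4), frames=[6,5]
Total faults: 9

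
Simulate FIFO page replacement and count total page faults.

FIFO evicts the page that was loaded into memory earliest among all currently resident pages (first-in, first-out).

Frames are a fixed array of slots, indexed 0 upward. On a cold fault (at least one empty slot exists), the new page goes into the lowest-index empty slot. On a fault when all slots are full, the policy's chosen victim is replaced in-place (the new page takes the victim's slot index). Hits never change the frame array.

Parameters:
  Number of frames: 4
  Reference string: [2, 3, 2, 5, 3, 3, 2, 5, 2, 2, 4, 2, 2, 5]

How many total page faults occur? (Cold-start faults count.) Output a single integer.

Answer: 4

Derivation:
Step 0: ref 2 → FAULT, frames=[2,-,-,-]
Step 1: ref 3 → FAULT, frames=[2,3,-,-]
Step 2: ref 2 → HIT, frames=[2,3,-,-]
Step 3: ref 5 → FAULT, frames=[2,3,5,-]
Step 4: ref 3 → HIT, frames=[2,3,5,-]
Step 5: ref 3 → HIT, frames=[2,3,5,-]
Step 6: ref 2 → HIT, frames=[2,3,5,-]
Step 7: ref 5 → HIT, frames=[2,3,5,-]
Step 8: ref 2 → HIT, frames=[2,3,5,-]
Step 9: ref 2 → HIT, frames=[2,3,5,-]
Step 10: ref 4 → FAULT, frames=[2,3,5,4]
Step 11: ref 2 → HIT, frames=[2,3,5,4]
Step 12: ref 2 → HIT, frames=[2,3,5,4]
Step 13: ref 5 → HIT, frames=[2,3,5,4]
Total faults: 4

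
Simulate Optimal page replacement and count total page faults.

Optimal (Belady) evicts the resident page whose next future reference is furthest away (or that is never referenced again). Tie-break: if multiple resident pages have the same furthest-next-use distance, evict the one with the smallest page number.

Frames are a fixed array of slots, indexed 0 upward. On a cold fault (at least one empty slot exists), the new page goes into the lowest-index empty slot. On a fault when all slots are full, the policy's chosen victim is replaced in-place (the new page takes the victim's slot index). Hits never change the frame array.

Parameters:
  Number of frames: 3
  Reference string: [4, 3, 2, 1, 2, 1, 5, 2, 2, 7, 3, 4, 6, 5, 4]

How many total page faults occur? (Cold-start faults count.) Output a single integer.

Step 0: ref 4 → FAULT, frames=[4,-,-]
Step 1: ref 3 → FAULT, frames=[4,3,-]
Step 2: ref 2 → FAULT, frames=[4,3,2]
Step 3: ref 1 → FAULT (evict 4), frames=[1,3,2]
Step 4: ref 2 → HIT, frames=[1,3,2]
Step 5: ref 1 → HIT, frames=[1,3,2]
Step 6: ref 5 → FAULT (evict 1), frames=[5,3,2]
Step 7: ref 2 → HIT, frames=[5,3,2]
Step 8: ref 2 → HIT, frames=[5,3,2]
Step 9: ref 7 → FAULT (evict 2), frames=[5,3,7]
Step 10: ref 3 → HIT, frames=[5,3,7]
Step 11: ref 4 → FAULT (evict 3), frames=[5,4,7]
Step 12: ref 6 → FAULT (evict 7), frames=[5,4,6]
Step 13: ref 5 → HIT, frames=[5,4,6]
Step 14: ref 4 → HIT, frames=[5,4,6]
Total faults: 8

Answer: 8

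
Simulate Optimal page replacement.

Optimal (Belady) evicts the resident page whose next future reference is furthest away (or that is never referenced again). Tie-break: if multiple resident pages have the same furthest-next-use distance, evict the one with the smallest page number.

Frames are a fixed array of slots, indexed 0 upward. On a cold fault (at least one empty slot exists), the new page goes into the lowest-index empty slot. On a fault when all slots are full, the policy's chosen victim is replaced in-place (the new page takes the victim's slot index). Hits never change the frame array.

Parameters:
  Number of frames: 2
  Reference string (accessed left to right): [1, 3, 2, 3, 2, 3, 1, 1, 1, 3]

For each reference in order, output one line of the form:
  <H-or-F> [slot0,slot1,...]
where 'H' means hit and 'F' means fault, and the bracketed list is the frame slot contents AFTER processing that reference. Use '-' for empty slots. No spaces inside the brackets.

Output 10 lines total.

F [1,-]
F [1,3]
F [2,3]
H [2,3]
H [2,3]
H [2,3]
F [1,3]
H [1,3]
H [1,3]
H [1,3]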